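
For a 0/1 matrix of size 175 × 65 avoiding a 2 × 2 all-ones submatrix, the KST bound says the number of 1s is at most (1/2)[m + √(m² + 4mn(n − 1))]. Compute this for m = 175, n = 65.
z(175, 65; 2, 2) ≤ (1/2)[175 + √(175² + 4·175·65·64)] = (1/2)[175 + √2942625] = 945.2041

Kővári–Sós–Turán: let r_1, ..., r_175 be the row sums and z = Σ r_i the total number of 1s. Each pair of columns can share at most one row with both entries 1 (else a 2×2 all-ones block appears), so Σ_i C(r_i, 2) ≤ C(65, 2) = 2080. By convexity Σ_i C(r_i, 2) ≥ 175·C(z/175, 2) = z(z − 175)/(2·175), giving z² − 175z − 175·65·64 ≤ 0 and hence z ≤ (1/2)[175 + √(30625 + 4·728000)] = (1/2)[175 + √2942625] ≈ (1/2)(175 + 1715.4081) = 945.2041.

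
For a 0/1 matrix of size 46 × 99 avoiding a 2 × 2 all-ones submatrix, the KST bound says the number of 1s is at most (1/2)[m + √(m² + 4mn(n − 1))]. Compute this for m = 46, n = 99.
z(46, 99; 2, 2) ≤ (1/2)[46 + √(46² + 4·46·99·98)] = (1/2)[46 + √1787284] = 691.4467

Kővári–Sós–Turán: let r_1, ..., r_46 be the row sums and z = Σ r_i the total number of 1s. Each pair of columns can share at most one row with both entries 1 (else a 2×2 all-ones block appears), so Σ_i C(r_i, 2) ≤ C(99, 2) = 4851. By convexity Σ_i C(r_i, 2) ≥ 46·C(z/46, 2) = z(z − 46)/(2·46), giving z² − 46z − 46·99·98 ≤ 0 and hence z ≤ (1/2)[46 + √(2116 + 4·446292)] = (1/2)[46 + √1787284] ≈ (1/2)(46 + 1336.8934) = 691.4467.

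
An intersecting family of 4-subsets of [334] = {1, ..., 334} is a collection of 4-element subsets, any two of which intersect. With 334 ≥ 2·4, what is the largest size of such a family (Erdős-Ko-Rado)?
max |F| = C(333, 3) = 6099006

The Erdős-Ko-Rado theorem states: for n ≥ 2k, an intersecting family of k-subsets of an n-element set has size at most C(n − 1, k − 1), with equality for 'star' families {A ⊆ [n] : |A| = k, i ∈ A} (fix an element i). For n = 334, k = 4: C(333, 3) = 6099006.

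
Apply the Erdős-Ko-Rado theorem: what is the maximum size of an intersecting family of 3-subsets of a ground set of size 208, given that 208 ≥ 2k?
max |F| = C(207, 2) = 21321

The Erdős-Ko-Rado theorem states: for n ≥ 2k, an intersecting family of k-subsets of an n-element set has size at most C(n − 1, k − 1), with equality for 'star' families {A ⊆ [n] : |A| = k, i ∈ A} (fix an element i). For n = 208, k = 3: C(207, 2) = 21321.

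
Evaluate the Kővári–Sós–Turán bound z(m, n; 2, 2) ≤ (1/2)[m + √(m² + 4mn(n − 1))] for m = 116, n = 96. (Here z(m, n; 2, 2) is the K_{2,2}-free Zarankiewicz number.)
z(116, 96; 2, 2) ≤ (1/2)[116 + √(116² + 4·116·96·95)] = (1/2)[116 + √4245136] = 1088.1864

Kővári–Sós–Turán: let r_1, ..., r_116 be the row sums and z = Σ r_i the total number of 1s. Each pair of columns can share at most one row with both entries 1 (else a 2×2 all-ones block appears), so Σ_i C(r_i, 2) ≤ C(96, 2) = 4560. By convexity Σ_i C(r_i, 2) ≥ 116·C(z/116, 2) = z(z − 116)/(2·116), giving z² − 116z − 116·96·95 ≤ 0 and hence z ≤ (1/2)[116 + √(13456 + 4·1057920)] = (1/2)[116 + √4245136] ≈ (1/2)(116 + 2060.3728) = 1088.1864.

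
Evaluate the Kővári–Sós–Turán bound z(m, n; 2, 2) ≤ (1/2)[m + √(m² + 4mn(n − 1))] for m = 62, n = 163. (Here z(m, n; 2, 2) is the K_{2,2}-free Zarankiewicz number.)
z(62, 163; 2, 2) ≤ (1/2)[62 + √(62² + 4·62·163·162)] = (1/2)[62 + √6552532] = 1310.8957

Kővári–Sós–Turán: let r_1, ..., r_62 be the row sums and z = Σ r_i the total number of 1s. Each pair of columns can share at most one row with both entries 1 (else a 2×2 all-ones block appears), so Σ_i C(r_i, 2) ≤ C(163, 2) = 13203. By convexity Σ_i C(r_i, 2) ≥ 62·C(z/62, 2) = z(z − 62)/(2·62), giving z² − 62z − 62·163·162 ≤ 0 and hence z ≤ (1/2)[62 + √(3844 + 4·1637172)] = (1/2)[62 + √6552532] ≈ (1/2)(62 + 2559.7914) = 1310.8957.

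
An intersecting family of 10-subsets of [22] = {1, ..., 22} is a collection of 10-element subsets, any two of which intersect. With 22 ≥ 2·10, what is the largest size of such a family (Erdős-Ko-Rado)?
max |F| = C(21, 9) = 293930

The Erdős-Ko-Rado theorem states: for n ≥ 2k, an intersecting family of k-subsets of an n-element set has size at most C(n − 1, k − 1), with equality for 'star' families {A ⊆ [n] : |A| = k, i ∈ A} (fix an element i). For n = 22, k = 10: C(21, 9) = 293930.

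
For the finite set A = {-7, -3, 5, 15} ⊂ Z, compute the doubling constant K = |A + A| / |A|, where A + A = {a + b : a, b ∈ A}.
K = |A + A| / |A| = 10/4 = 5/2

Enumerate A + A = {a + b : a, b ∈ A}. With |A| = 4, there are |A|^2 = 16 ordered sum pairs; collecting distinct values, A + A = {-14, -10, -6, -2, 2, 8, 10, 12, 20, 30}, so |A + A| = 10. Thus K = 10/4 = 5/2. For comparison, the minimum possible |A + A| over all 4-element sets is 2·4 − 1 = 7 (so min K = 7/4), attained only by arithmetic progressions.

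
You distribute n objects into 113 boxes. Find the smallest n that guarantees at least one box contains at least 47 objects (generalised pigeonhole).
n = (47 − 1)·113 + 1 = 5199

By the generalised pigeonhole principle, to guarantee some box contains ≥ r objects we need more than (r − 1) · k objects total. Threshold: n = (r − 1) · k + 1. With r = 47 and k = 113: n = 46 · 113 + 1 = 5198 + 1 = 5199. For n = 5198 = 46 · 113, we can put exactly 46 objects in every box, avoiding 47 in any single one — so 5199 is tight.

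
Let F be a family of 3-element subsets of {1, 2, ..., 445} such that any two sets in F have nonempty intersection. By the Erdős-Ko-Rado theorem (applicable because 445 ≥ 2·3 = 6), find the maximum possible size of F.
max |F| = C(444, 2) = 98346

Erdős-Ko-Rado (1961): when n ≥ 2k, max |F| = C(n−1, k−1). The bound is attained by the star {A : i ∈ A} for any fixed i ∈ [n]. Here C(445−1, 3−1) = C(444, 2) = 98346.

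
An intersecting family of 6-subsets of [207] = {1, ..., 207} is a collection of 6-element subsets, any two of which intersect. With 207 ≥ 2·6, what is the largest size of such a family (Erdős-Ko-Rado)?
max |F| = C(206, 5) = 2943861746

Erdős-Ko-Rado (1961): when n ≥ 2k, max |F| = C(n−1, k−1). The bound is attained by the star {A : i ∈ A} for any fixed i ∈ [n]. Here C(207−1, 6−1) = C(206, 5) = 2943861746.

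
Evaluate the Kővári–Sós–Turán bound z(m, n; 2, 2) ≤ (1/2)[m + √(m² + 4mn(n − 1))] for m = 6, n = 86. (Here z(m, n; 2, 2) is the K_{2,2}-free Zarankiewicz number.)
z(6, 86; 2, 2) ≤ (1/2)[6 + √(6² + 4·6·86·85)] = (1/2)[6 + √175476] = 212.4493

Kővári–Sós–Turán: let r_1, ..., r_6 be the row sums and z = Σ r_i the total number of 1s. Each pair of columns can share at most one row with both entries 1 (else a 2×2 all-ones block appears), so Σ_i C(r_i, 2) ≤ C(86, 2) = 3655. By convexity Σ_i C(r_i, 2) ≥ 6·C(z/6, 2) = z(z − 6)/(2·6), giving z² − 6z − 6·86·85 ≤ 0 and hence z ≤ (1/2)[6 + √(36 + 4·43860)] = (1/2)[6 + √175476] ≈ (1/2)(6 + 418.8986) = 212.4493.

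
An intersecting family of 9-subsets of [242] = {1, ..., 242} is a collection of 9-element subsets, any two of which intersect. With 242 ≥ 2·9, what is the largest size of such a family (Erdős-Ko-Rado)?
max |F| = C(241, 8) = 250972818245370

Erdős-Ko-Rado (1961): when n ≥ 2k, max |F| = C(n−1, k−1). The bound is attained by the star {A : i ∈ A} for any fixed i ∈ [n]. Here C(242−1, 9−1) = C(241, 8) = 250972818245370.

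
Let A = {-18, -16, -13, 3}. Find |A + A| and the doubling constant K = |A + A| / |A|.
K = |A + A| / |A| = 10/4 = 5/2

Enumerate A + A = {a + b : a, b ∈ A}. With |A| = 4, there are |A|^2 = 16 ordered sum pairs; collecting distinct values, A + A = {-36, -34, -32, -31, -29, -26, -15, -13, -10, 6}, so |A + A| = 10. Thus K = 10/4 = 5/2. For comparison, the minimum possible |A + A| over all 4-element sets is 2·4 − 1 = 7 (so min K = 7/4), attained only by arithmetic progressions.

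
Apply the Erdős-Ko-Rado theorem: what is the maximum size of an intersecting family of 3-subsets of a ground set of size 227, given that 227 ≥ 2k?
max |F| = C(226, 2) = 25425

Erdős-Ko-Rado (1961): when n ≥ 2k, max |F| = C(n−1, k−1). The bound is attained by the star {A : i ∈ A} for any fixed i ∈ [n]. Here C(227−1, 3−1) = C(226, 2) = 25425.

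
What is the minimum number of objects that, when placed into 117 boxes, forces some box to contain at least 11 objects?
n = (11 − 1)·117 + 1 = 1171

By the generalised pigeonhole principle, to guarantee some box contains ≥ r objects we need more than (r − 1) · k objects total. Threshold: n = (r − 1) · k + 1. With r = 11 and k = 117: n = 10 · 117 + 1 = 1170 + 1 = 1171. For n = 1170 = 10 · 117, we can put exactly 10 objects in every box, avoiding 11 in any single one — so 1171 is tight.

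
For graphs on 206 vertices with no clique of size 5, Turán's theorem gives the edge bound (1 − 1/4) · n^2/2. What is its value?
Turán density bound = (3/4) · 206^2/2 = 31827/2 ≈ 15913.5

Turán's theorem: ex(n, K_{r+1}) is achieved by the complete r-partite Turán graph T(n, r) with parts as balanced as possible, and is at most (1 − 1/r) · n^2/2. For r = 4, n = 206: the density bound is (3/4) · 42436/2 = 31827/2 ≈ 15913.5. The integer-valued extremum is e(T(206, 4)) = 15913, which is strictly less than the density bound 31827/2 since 4 ∤ 206 (the parts of T(206, 4) cannot all be equal).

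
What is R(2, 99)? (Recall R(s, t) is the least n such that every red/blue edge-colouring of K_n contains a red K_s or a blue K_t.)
R(2, 99) = 99

R(2, k) = k for all k ≥ 2: in a 2-colouring of K_k, either some edge is red (a red K_2) or all edges are blue (a blue K_k). And K_{98} coloured all-blue has no blue K_99, so R(2, 99) > 98. Hence R(2, 99) = 99.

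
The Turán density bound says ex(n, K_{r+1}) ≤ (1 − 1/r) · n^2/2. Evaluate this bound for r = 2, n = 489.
Turán density bound = (1/2) · 489^2/2 = 239121/4 ≈ 59780.25

Turán's theorem: ex(n, K_{r+1}) is achieved by the complete r-partite Turán graph T(n, r) with parts as balanced as possible, and is at most (1 − 1/r) · n^2/2. For r = 2, n = 489: the density bound is (1/2) · 239121/2 = 239121/4 ≈ 59780.25. The integer-valued extremum is e(T(489, 2)) = 59780, which is strictly less than the density bound 239121/4 since 2 ∤ 489 (the parts of T(489, 2) cannot all be equal).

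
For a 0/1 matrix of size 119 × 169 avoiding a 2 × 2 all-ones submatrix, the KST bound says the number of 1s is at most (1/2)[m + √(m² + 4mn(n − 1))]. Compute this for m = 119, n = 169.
z(119, 169; 2, 2) ≤ (1/2)[119 + √(119² + 4·119·169·168)] = (1/2)[119 + √13528753] = 1898.5727

Kővári–Sós–Turán: let r_1, ..., r_119 be the row sums and z = Σ r_i the total number of 1s. Each pair of columns can share at most one row with both entries 1 (else a 2×2 all-ones block appears), so Σ_i C(r_i, 2) ≤ C(169, 2) = 14196. By convexity Σ_i C(r_i, 2) ≥ 119·C(z/119, 2) = z(z − 119)/(2·119), giving z² − 119z − 119·169·168 ≤ 0 and hence z ≤ (1/2)[119 + √(14161 + 4·3378648)] = (1/2)[119 + √13528753] ≈ (1/2)(119 + 3678.1453) = 1898.5727.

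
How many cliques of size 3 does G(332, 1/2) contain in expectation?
E[# K_3] = C(332, 3) · (1/2)^C(3, 2) = 6044060 / 2^3 = 1511015/2 = 755507.5

For each 3-subset S of vertices (there are C(332, 3) = 6044060 such S), let X_S = 1 if S induces a K_3 (all C(3, 2) = 3 edges present). Then P(X_S = 1) = (1/2)^3 = 1/8. By linearity of expectation, E[# K_3] = C(332, 3) · (1/2)^3 = 6044060 / 8 = 1511015/2 = 755507.5.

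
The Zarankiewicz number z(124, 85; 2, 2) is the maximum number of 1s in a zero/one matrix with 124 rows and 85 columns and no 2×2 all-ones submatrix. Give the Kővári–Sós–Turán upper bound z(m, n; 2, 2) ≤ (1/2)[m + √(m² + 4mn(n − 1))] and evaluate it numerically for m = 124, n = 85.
z(124, 85; 2, 2) ≤ (1/2)[124 + √(124² + 4·124·85·84)] = (1/2)[124 + √3556816] = 1004.9761

Kővári–Sós–Turán: let r_1, ..., r_124 be the row sums and z = Σ r_i the total number of 1s. Each pair of columns can share at most one row with both entries 1 (else a 2×2 all-ones block appears), so Σ_i C(r_i, 2) ≤ C(85, 2) = 3570. By convexity Σ_i C(r_i, 2) ≥ 124·C(z/124, 2) = z(z − 124)/(2·124), giving z² − 124z − 124·85·84 ≤ 0 and hence z ≤ (1/2)[124 + √(15376 + 4·885360)] = (1/2)[124 + √3556816] ≈ (1/2)(124 + 1885.9523) = 1004.9761.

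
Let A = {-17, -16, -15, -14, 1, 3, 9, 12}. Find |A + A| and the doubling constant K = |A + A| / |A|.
K = |A + A| / |A| = 30/8 = 15/4

Enumerate A + A = {a + b : a, b ∈ A}. With |A| = 8, there are |A|^2 = 64 ordered sum pairs; collecting distinct values, A + A = {-34, -33, -32, -31, -30, -29, -28, -16, -15, -14, -13, -12, -11, -8, -7, -6, -5, -4, -3, -2, 2, 4, 6, 10, 12, 13, 15, 18, 21, 24}, so |A + A| = 30. Thus K = 30/8 = 15/4. For comparison, the minimum possible |A + A| over all 8-element sets is 2·8 − 1 = 15 (so min K = 15/8), attained only by arithmetic progressions.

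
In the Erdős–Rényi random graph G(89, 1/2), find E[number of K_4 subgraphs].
E[# K_4] = C(89, 4) · (1/2)^C(4, 2) = 2441626 / 2^6 = 1220813/32 = 38150.40625

For each 4-subset S of vertices (there are C(89, 4) = 2441626 such S), let X_S = 1 if S induces a K_4 (all C(4, 2) = 6 edges present). Then P(X_S = 1) = (1/2)^6 = 1/64. By linearity of expectation, E[# K_4] = C(89, 4) · (1/2)^6 = 2441626 / 64 = 1220813/32 = 38150.40625.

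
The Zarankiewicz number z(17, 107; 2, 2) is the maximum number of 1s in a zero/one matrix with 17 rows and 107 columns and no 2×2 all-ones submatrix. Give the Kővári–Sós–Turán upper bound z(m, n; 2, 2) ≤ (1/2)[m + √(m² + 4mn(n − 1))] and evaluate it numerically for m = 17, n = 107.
z(17, 107; 2, 2) ≤ (1/2)[17 + √(17² + 4·17·107·106)] = (1/2)[17 + √771545] = 447.6882

Kővári–Sós–Turán: let r_1, ..., r_17 be the row sums and z = Σ r_i the total number of 1s. Each pair of columns can share at most one row with both entries 1 (else a 2×2 all-ones block appears), so Σ_i C(r_i, 2) ≤ C(107, 2) = 5671. By convexity Σ_i C(r_i, 2) ≥ 17·C(z/17, 2) = z(z − 17)/(2·17), giving z² − 17z − 17·107·106 ≤ 0 and hence z ≤ (1/2)[17 + √(289 + 4·192814)] = (1/2)[17 + √771545] ≈ (1/2)(17 + 878.3763) = 447.6882.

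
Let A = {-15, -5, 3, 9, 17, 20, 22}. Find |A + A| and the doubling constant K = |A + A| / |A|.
K = |A + A| / |A| = 27/7

Enumerate A + A = {a + b : a, b ∈ A}. With |A| = 7, there are |A|^2 = 49 ordered sum pairs; collecting distinct values, A + A = {-30, -20, -12, -10, -6, -2, 2, 4, 5, 6, 7, 12, 15, 17, 18, 20, 23, 25, 26, 29, 31, 34, 37, 39, 40, 42, 44}, so |A + A| = 27. Thus K = 27/7. For comparison, the minimum possible |A + A| over all 7-element sets is 2·7 − 1 = 13 (so min K = 13/7), attained only by arithmetic progressions.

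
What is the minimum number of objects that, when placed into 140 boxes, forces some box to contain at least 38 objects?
n = (38 − 1)·140 + 1 = 5181

By the generalised pigeonhole principle, to guarantee some box contains ≥ r objects we need more than (r − 1) · k objects total. Threshold: n = (r − 1) · k + 1. With r = 38 and k = 140: n = 37 · 140 + 1 = 5180 + 1 = 5181. For n = 5180 = 37 · 140, we can put exactly 37 objects in every box, avoiding 38 in any single one — so 5181 is tight.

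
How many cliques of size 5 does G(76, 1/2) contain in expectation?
E[# K_5] = C(76, 5) · (1/2)^C(5, 2) = 18474840 / 2^10 = 2309355/128 = 18041.8359375

For each 5-subset S of vertices (there are C(76, 5) = 18474840 such S), let X_S = 1 if S induces a K_5 (all C(5, 2) = 10 edges present). Then P(X_S = 1) = (1/2)^10 = 1/1024. By linearity of expectation, E[# K_5] = C(76, 5) · (1/2)^10 = 18474840 / 1024 = 2309355/128 = 18041.8359375.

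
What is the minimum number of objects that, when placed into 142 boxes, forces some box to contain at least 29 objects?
n = (29 − 1)·142 + 1 = 3977

By the generalised pigeonhole principle, to guarantee some box contains ≥ r objects we need more than (r − 1) · k objects total. Threshold: n = (r − 1) · k + 1. With r = 29 and k = 142: n = 28 · 142 + 1 = 3976 + 1 = 3977. For n = 3976 = 28 · 142, we can put exactly 28 objects in every box, avoiding 29 in any single one — so 3977 is tight.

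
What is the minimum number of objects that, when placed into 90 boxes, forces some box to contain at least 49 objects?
n = (49 − 1)·90 + 1 = 4321

By the generalised pigeonhole principle, to guarantee some box contains ≥ r objects we need more than (r − 1) · k objects total. Threshold: n = (r − 1) · k + 1. With r = 49 and k = 90: n = 48 · 90 + 1 = 4320 + 1 = 4321. For n = 4320 = 48 · 90, we can put exactly 48 objects in every box, avoiding 49 in any single one — so 4321 is tight.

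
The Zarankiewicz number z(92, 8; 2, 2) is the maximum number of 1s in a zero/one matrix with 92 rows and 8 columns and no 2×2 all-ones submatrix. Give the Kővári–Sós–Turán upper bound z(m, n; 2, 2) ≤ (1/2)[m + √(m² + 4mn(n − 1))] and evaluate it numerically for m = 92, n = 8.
z(92, 8; 2, 2) ≤ (1/2)[92 + √(92² + 4·92·8·7)] = (1/2)[92 + √29072] = 131.2526

Kővári–Sós–Turán: let r_1, ..., r_92 be the row sums and z = Σ r_i the total number of 1s. Each pair of columns can share at most one row with both entries 1 (else a 2×2 all-ones block appears), so Σ_i C(r_i, 2) ≤ C(8, 2) = 28. By convexity Σ_i C(r_i, 2) ≥ 92·C(z/92, 2) = z(z − 92)/(2·92), giving z² − 92z − 92·8·7 ≤ 0 and hence z ≤ (1/2)[92 + √(8464 + 4·5152)] = (1/2)[92 + √29072] ≈ (1/2)(92 + 170.5051) = 131.2526.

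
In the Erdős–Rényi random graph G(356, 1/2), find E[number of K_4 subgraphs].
E[# K_4] = C(356, 4) · (1/2)^C(4, 2) = 658029065 / 2^6 = 10281704.140625

For each 4-subset S of vertices (there are C(356, 4) = 658029065 such S), let X_S = 1 if S induces a K_4 (all C(4, 2) = 6 edges present). Then P(X_S = 1) = (1/2)^6 = 1/64. By linearity of expectation, E[# K_4] = C(356, 4) · (1/2)^6 = 658029065 / 64 = 10281704.140625.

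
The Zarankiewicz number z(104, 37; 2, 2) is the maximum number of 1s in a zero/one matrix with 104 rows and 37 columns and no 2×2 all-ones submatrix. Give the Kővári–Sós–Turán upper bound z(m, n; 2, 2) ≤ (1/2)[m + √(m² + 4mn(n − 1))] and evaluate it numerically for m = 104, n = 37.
z(104, 37; 2, 2) ≤ (1/2)[104 + √(104² + 4·104·37·36)] = (1/2)[104 + √564928] = 427.8085

Kővári–Sós–Turán: let r_1, ..., r_104 be the row sums and z = Σ r_i the total number of 1s. Each pair of columns can share at most one row with both entries 1 (else a 2×2 all-ones block appears), so Σ_i C(r_i, 2) ≤ C(37, 2) = 666. By convexity Σ_i C(r_i, 2) ≥ 104·C(z/104, 2) = z(z − 104)/(2·104), giving z² − 104z − 104·37·36 ≤ 0 and hence z ≤ (1/2)[104 + √(10816 + 4·138528)] = (1/2)[104 + √564928] ≈ (1/2)(104 + 751.6169) = 427.8085.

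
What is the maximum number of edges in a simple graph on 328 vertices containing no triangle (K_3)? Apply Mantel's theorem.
ex(328, K_3) = ⌊328^2/4⌋ = 26896

Mantel (1907): a triangle-free graph on n vertices has at most ⌊n^2/4⌋ edges, with equality for the complete bipartite graph K_{⌊n/2⌋, ⌈n/2⌉}. For n = 328: ⌊328^2/4⌋ = ⌊107584/4⌋ = 26896. The extremal graph is K_{164, 164}, which has 164·164 = 26896 edges.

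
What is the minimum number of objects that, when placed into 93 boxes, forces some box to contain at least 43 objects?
n = (43 − 1)·93 + 1 = 3907

By the generalised pigeonhole principle, to guarantee some box contains ≥ r objects we need more than (r − 1) · k objects total. Threshold: n = (r − 1) · k + 1. With r = 43 and k = 93: n = 42 · 93 + 1 = 3906 + 1 = 3907. For n = 3906 = 42 · 93, we can put exactly 42 objects in every box, avoiding 43 in any single one — so 3907 is tight.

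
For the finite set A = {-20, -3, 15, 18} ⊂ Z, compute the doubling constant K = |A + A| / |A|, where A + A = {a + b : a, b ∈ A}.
K = |A + A| / |A| = 10/4 = 5/2

Enumerate A + A = {a + b : a, b ∈ A}. With |A| = 4, there are |A|^2 = 16 ordered sum pairs; collecting distinct values, A + A = {-40, -23, -6, -5, -2, 12, 15, 30, 33, 36}, so |A + A| = 10. Thus K = 10/4 = 5/2. For comparison, the minimum possible |A + A| over all 4-element sets is 2·4 − 1 = 7 (so min K = 7/4), attained only by arithmetic progressions.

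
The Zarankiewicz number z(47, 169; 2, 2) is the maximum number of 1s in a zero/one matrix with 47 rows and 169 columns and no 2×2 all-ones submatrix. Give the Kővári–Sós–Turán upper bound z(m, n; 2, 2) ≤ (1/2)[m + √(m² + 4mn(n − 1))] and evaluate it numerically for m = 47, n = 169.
z(47, 169; 2, 2) ≤ (1/2)[47 + √(47² + 4·47·169·168)] = (1/2)[47 + √5339905] = 1178.9117

Kővári–Sós–Turán: let r_1, ..., r_47 be the row sums and z = Σ r_i the total number of 1s. Each pair of columns can share at most one row with both entries 1 (else a 2×2 all-ones block appears), so Σ_i C(r_i, 2) ≤ C(169, 2) = 14196. By convexity Σ_i C(r_i, 2) ≥ 47·C(z/47, 2) = z(z − 47)/(2·47), giving z² − 47z − 47·169·168 ≤ 0 and hence z ≤ (1/2)[47 + √(2209 + 4·1334424)] = (1/2)[47 + √5339905] ≈ (1/2)(47 + 2310.8234) = 1178.9117.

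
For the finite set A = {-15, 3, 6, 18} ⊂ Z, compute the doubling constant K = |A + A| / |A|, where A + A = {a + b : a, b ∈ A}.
K = |A + A| / |A| = 10/4 = 5/2

Enumerate A + A = {a + b : a, b ∈ A}. With |A| = 4, there are |A|^2 = 16 ordered sum pairs; collecting distinct values, A + A = {-30, -12, -9, 3, 6, 9, 12, 21, 24, 36}, so |A + A| = 10. Thus K = 10/4 = 5/2. For comparison, the minimum possible |A + A| over all 4-element sets is 2·4 − 1 = 7 (so min K = 7/4), attained only by arithmetic progressions.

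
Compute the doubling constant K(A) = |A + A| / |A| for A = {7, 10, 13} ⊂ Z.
K = |A + A| / |A| = 5/3

Enumerate A + A = {a + b : a, b ∈ A}. With |A| = 3, there are |A|^2 = 9 ordered sum pairs; collecting distinct values, A + A = {14, 17, 20, 23, 26}, so |A + A| = 5. Thus K = 5/3. Here |A + A| = 2|A| − 1 = 5, the minimum possible — so K = 5/3 is minimal, which holds iff A is an arithmetic progression.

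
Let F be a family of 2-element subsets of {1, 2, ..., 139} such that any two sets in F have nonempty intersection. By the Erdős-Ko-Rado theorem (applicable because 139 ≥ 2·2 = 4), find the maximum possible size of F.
max |F| = C(138, 1) = 138

The Erdős-Ko-Rado theorem states: for n ≥ 2k, an intersecting family of k-subsets of an n-element set has size at most C(n − 1, k − 1), with equality for 'star' families {A ⊆ [n] : |A| = k, i ∈ A} (fix an element i). For n = 139, k = 2: C(138, 1) = 138.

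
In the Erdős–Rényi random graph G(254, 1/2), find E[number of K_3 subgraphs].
E[# K_3] = C(254, 3) · (1/2)^C(3, 2) = 2699004 / 2^3 = 674751/2 = 337375.5

For each 3-subset S of vertices (there are C(254, 3) = 2699004 such S), let X_S = 1 if S induces a K_3 (all C(3, 2) = 3 edges present). Then P(X_S = 1) = (1/2)^3 = 1/8. By linearity of expectation, E[# K_3] = C(254, 3) · (1/2)^3 = 2699004 / 8 = 674751/2 = 337375.5.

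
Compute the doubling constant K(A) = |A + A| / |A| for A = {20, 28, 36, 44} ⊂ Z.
K = |A + A| / |A| = 7/4

Enumerate A + A = {a + b : a, b ∈ A}. With |A| = 4, there are |A|^2 = 16 ordered sum pairs; collecting distinct values, A + A = {40, 48, 56, 64, 72, 80, 88}, so |A + A| = 7. Thus K = 7/4. Here |A + A| = 2|A| − 1 = 7, the minimum possible — so K = 7/4 is minimal, which holds iff A is an arithmetic progression.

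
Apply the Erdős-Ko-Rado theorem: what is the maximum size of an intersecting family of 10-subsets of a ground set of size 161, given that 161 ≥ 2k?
max |F| = C(160, 9) = 150599264060960

The Erdős-Ko-Rado theorem states: for n ≥ 2k, an intersecting family of k-subsets of an n-element set has size at most C(n − 1, k − 1), with equality for 'star' families {A ⊆ [n] : |A| = k, i ∈ A} (fix an element i). For n = 161, k = 10: C(160, 9) = 150599264060960.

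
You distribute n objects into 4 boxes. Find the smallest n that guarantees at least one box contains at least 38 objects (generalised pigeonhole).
n = (38 − 1)·4 + 1 = 149

By the generalised pigeonhole principle, to guarantee some box contains ≥ r objects we need more than (r − 1) · k objects total. Threshold: n = (r − 1) · k + 1. With r = 38 and k = 4: n = 37 · 4 + 1 = 148 + 1 = 149. For n = 148 = 37 · 4, we can put exactly 37 objects in every box, avoiding 38 in any single one — so 149 is tight.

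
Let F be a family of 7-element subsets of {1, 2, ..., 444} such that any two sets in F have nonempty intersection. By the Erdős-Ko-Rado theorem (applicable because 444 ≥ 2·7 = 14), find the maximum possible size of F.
max |F| = C(443, 6) = 10146666724194

Erdős-Ko-Rado (1961): when n ≥ 2k, max |F| = C(n−1, k−1). The bound is attained by the star {A : i ∈ A} for any fixed i ∈ [n]. Here C(444−1, 7−1) = C(443, 6) = 10146666724194.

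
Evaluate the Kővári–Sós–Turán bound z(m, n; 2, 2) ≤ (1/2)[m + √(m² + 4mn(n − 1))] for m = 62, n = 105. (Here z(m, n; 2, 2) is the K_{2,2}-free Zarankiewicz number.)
z(62, 105; 2, 2) ≤ (1/2)[62 + √(62² + 4·62·105·104)] = (1/2)[62 + √2712004] = 854.4082

Kővári–Sós–Turán: let r_1, ..., r_62 be the row sums and z = Σ r_i the total number of 1s. Each pair of columns can share at most one row with both entries 1 (else a 2×2 all-ones block appears), so Σ_i C(r_i, 2) ≤ C(105, 2) = 5460. By convexity Σ_i C(r_i, 2) ≥ 62·C(z/62, 2) = z(z − 62)/(2·62), giving z² − 62z − 62·105·104 ≤ 0 and hence z ≤ (1/2)[62 + √(3844 + 4·677040)] = (1/2)[62 + √2712004] ≈ (1/2)(62 + 1646.8163) = 854.4082.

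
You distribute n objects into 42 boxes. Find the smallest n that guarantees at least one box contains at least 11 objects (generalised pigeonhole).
n = (11 − 1)·42 + 1 = 421

By the generalised pigeonhole principle, to guarantee some box contains ≥ r objects we need more than (r − 1) · k objects total. Threshold: n = (r − 1) · k + 1. With r = 11 and k = 42: n = 10 · 42 + 1 = 420 + 1 = 421. For n = 420 = 10 · 42, we can put exactly 10 objects in every box, avoiding 11 in any single one — so 421 is tight.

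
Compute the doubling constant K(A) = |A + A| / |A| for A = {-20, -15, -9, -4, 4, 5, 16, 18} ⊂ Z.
K = |A + A| / |A| = 32/8 = 4

Enumerate A + A = {a + b : a, b ∈ A}. With |A| = 8, there are |A|^2 = 64 ordered sum pairs; collecting distinct values, A + A = {-40, -35, -30, -29, -24, -19, -18, -16, -15, -13, -11, -10, -8, -5, -4, -2, 0, 1, 3, 7, 8, 9, 10, 12, 14, 20, 21, 22, 23, 32, 34, 36}, so |A + A| = 32. Thus K = 32/8 = 4. For comparison, the minimum possible |A + A| over all 8-element sets is 2·8 − 1 = 15 (so min K = 15/8), attained only by arithmetic progressions.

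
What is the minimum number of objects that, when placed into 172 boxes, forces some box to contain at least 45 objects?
n = (45 − 1)·172 + 1 = 7569

By the generalised pigeonhole principle, to guarantee some box contains ≥ r objects we need more than (r − 1) · k objects total. Threshold: n = (r − 1) · k + 1. With r = 45 and k = 172: n = 44 · 172 + 1 = 7568 + 1 = 7569. For n = 7568 = 44 · 172, we can put exactly 44 objects in every box, avoiding 45 in any single one — so 7569 is tight.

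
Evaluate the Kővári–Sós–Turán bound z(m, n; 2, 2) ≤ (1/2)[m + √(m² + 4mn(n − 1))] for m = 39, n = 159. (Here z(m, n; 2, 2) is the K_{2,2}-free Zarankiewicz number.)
z(39, 159; 2, 2) ≤ (1/2)[39 + √(39² + 4·39·159·158)] = (1/2)[39 + √3920553] = 1009.5193

Kővári–Sós–Turán: let r_1, ..., r_39 be the row sums and z = Σ r_i the total number of 1s. Each pair of columns can share at most one row with both entries 1 (else a 2×2 all-ones block appears), so Σ_i C(r_i, 2) ≤ C(159, 2) = 12561. By convexity Σ_i C(r_i, 2) ≥ 39·C(z/39, 2) = z(z − 39)/(2·39), giving z² − 39z − 39·159·158 ≤ 0 and hence z ≤ (1/2)[39 + √(1521 + 4·979758)] = (1/2)[39 + √3920553] ≈ (1/2)(39 + 1980.0386) = 1009.5193.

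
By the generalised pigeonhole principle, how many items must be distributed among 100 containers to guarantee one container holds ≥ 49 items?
n = (49 − 1)·100 + 1 = 4801

By the generalised pigeonhole principle, to guarantee some box contains ≥ r objects we need more than (r − 1) · k objects total. Threshold: n = (r − 1) · k + 1. With r = 49 and k = 100: n = 48 · 100 + 1 = 4800 + 1 = 4801. For n = 4800 = 48 · 100, we can put exactly 48 objects in every box, avoiding 49 in any single one — so 4801 is tight.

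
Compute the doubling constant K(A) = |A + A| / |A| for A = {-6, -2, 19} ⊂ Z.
K = |A + A| / |A| = 6/3 = 2

Enumerate A + A = {a + b : a, b ∈ A}. With |A| = 3, there are |A|^2 = 9 ordered sum pairs; collecting distinct values, A + A = {-12, -8, -4, 13, 17, 38}, so |A + A| = 6. Thus K = 6/3 = 2. For comparison, the minimum possible |A + A| over all 3-element sets is 2·3 − 1 = 5 (so min K = 5/3), attained only by arithmetic progressions.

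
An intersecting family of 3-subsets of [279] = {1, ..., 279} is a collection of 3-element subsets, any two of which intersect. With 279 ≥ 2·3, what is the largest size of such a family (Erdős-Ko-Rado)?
max |F| = C(278, 2) = 38503

Erdős-Ko-Rado (1961): when n ≥ 2k, max |F| = C(n−1, k−1). The bound is attained by the star {A : i ∈ A} for any fixed i ∈ [n]. Here C(279−1, 3−1) = C(278, 2) = 38503.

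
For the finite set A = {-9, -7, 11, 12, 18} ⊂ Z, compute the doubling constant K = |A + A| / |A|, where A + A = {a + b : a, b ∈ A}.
K = |A + A| / |A| = 15/5 = 3

Enumerate A + A = {a + b : a, b ∈ A}. With |A| = 5, there are |A|^2 = 25 ordered sum pairs; collecting distinct values, A + A = {-18, -16, -14, 2, 3, 4, 5, 9, 11, 22, 23, 24, 29, 30, 36}, so |A + A| = 15. Thus K = 15/5 = 3. For comparison, the minimum possible |A + A| over all 5-element sets is 2·5 − 1 = 9 (so min K = 9/5), attained only by arithmetic progressions.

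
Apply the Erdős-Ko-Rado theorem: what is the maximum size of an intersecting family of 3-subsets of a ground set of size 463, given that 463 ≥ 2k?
max |F| = C(462, 2) = 106491

The Erdős-Ko-Rado theorem states: for n ≥ 2k, an intersecting family of k-subsets of an n-element set has size at most C(n − 1, k − 1), with equality for 'star' families {A ⊆ [n] : |A| = k, i ∈ A} (fix an element i). For n = 463, k = 3: C(462, 2) = 106491.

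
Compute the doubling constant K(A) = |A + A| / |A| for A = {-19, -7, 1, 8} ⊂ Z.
K = |A + A| / |A| = 10/4 = 5/2

Enumerate A + A = {a + b : a, b ∈ A}. With |A| = 4, there are |A|^2 = 16 ordered sum pairs; collecting distinct values, A + A = {-38, -26, -18, -14, -11, -6, 1, 2, 9, 16}, so |A + A| = 10. Thus K = 10/4 = 5/2. For comparison, the minimum possible |A + A| over all 4-element sets is 2·4 − 1 = 7 (so min K = 7/4), attained only by arithmetic progressions.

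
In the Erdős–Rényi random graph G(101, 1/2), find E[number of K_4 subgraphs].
E[# K_4] = C(101, 4) · (1/2)^C(4, 2) = 4082925 / 2^6 = 63795.703125

For each 4-subset S of vertices (there are C(101, 4) = 4082925 such S), let X_S = 1 if S induces a K_4 (all C(4, 2) = 6 edges present). Then P(X_S = 1) = (1/2)^6 = 1/64. By linearity of expectation, E[# K_4] = C(101, 4) · (1/2)^6 = 4082925 / 64 = 63795.703125.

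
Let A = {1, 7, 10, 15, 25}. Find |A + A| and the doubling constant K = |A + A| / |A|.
K = |A + A| / |A| = 15/5 = 3

Enumerate A + A = {a + b : a, b ∈ A}. With |A| = 5, there are |A|^2 = 25 ordered sum pairs; collecting distinct values, A + A = {2, 8, 11, 14, 16, 17, 20, 22, 25, 26, 30, 32, 35, 40, 50}, so |A + A| = 15. Thus K = 15/5 = 3. For comparison, the minimum possible |A + A| over all 5-element sets is 2·5 − 1 = 9 (so min K = 9/5), attained only by arithmetic progressions.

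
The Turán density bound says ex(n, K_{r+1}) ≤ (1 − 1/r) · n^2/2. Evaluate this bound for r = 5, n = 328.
Turán density bound = (4/5) · 328^2/2 = 215168/5 ≈ 43033.6

Turán's theorem: ex(n, K_{r+1}) is achieved by the complete r-partite Turán graph T(n, r) with parts as balanced as possible, and is at most (1 − 1/r) · n^2/2. For r = 5, n = 328: the density bound is (4/5) · 107584/2 = 215168/5 ≈ 43033.6. The integer-valued extremum is e(T(328, 5)) = 43033, which is strictly less than the density bound 215168/5 since 5 ∤ 328 (the parts of T(328, 5) cannot all be equal).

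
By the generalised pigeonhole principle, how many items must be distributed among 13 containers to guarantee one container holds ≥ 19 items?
n = (19 − 1)·13 + 1 = 235

By the generalised pigeonhole principle, to guarantee some box contains ≥ r objects we need more than (r − 1) · k objects total. Threshold: n = (r − 1) · k + 1. With r = 19 and k = 13: n = 18 · 13 + 1 = 234 + 1 = 235. For n = 234 = 18 · 13, we can put exactly 18 objects in every box, avoiding 19 in any single one — so 235 is tight.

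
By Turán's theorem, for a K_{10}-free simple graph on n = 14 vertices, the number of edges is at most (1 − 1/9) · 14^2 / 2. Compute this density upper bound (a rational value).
Turán density bound = (8/9) · 14^2/2 = 784/9 ≈ 87.1111

Turán's theorem: ex(n, K_{r+1}) is achieved by the complete r-partite Turán graph T(n, r) with parts as balanced as possible, and is at most (1 − 1/r) · n^2/2. For r = 9, n = 14: the density bound is (8/9) · 196/2 = 784/9 ≈ 87.1111. The integer-valued extremum is e(T(14, 9)) = 86, which is strictly less than the density bound 784/9 since 9 ∤ 14 (the parts of T(14, 9) cannot all be equal).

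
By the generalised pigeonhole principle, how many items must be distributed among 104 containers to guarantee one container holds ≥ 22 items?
n = (22 − 1)·104 + 1 = 2185

By the generalised pigeonhole principle, to guarantee some box contains ≥ r objects we need more than (r − 1) · k objects total. Threshold: n = (r − 1) · k + 1. With r = 22 and k = 104: n = 21 · 104 + 1 = 2184 + 1 = 2185. For n = 2184 = 21 · 104, we can put exactly 21 objects in every box, avoiding 22 in any single one — so 2185 is tight.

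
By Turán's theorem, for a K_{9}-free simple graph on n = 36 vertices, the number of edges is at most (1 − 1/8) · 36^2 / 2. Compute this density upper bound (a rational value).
Turán density bound = (7/8) · 36^2/2 = 567

Turán's theorem: ex(n, K_{r+1}) is achieved by the complete r-partite Turán graph T(n, r) with parts as balanced as possible, and is at most (1 − 1/r) · n^2/2. For r = 8, n = 36: the density bound is (7/8) · 1296/2 = 567. The integer-valued extremum is e(T(36, 8)) = 566, which is strictly less than the density bound 567 since 8 ∤ 36 (the parts of T(36, 8) cannot all be equal).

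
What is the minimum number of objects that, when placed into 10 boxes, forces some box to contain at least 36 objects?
n = (36 − 1)·10 + 1 = 351

By the generalised pigeonhole principle, to guarantee some box contains ≥ r objects we need more than (r − 1) · k objects total. Threshold: n = (r − 1) · k + 1. With r = 36 and k = 10: n = 35 · 10 + 1 = 350 + 1 = 351. For n = 350 = 35 · 10, we can put exactly 35 objects in every box, avoiding 36 in any single one — so 351 is tight.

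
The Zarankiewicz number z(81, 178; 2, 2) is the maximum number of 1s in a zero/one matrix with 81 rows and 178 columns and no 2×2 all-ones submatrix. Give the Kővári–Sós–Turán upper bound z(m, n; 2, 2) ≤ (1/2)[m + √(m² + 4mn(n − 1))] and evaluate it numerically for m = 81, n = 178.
z(81, 178; 2, 2) ≤ (1/2)[81 + √(81² + 4·81·178·177)] = (1/2)[81 + √10214505] = 1638.507

Kővári–Sós–Turán: let r_1, ..., r_81 be the row sums and z = Σ r_i the total number of 1s. Each pair of columns can share at most one row with both entries 1 (else a 2×2 all-ones block appears), so Σ_i C(r_i, 2) ≤ C(178, 2) = 15753. By convexity Σ_i C(r_i, 2) ≥ 81·C(z/81, 2) = z(z − 81)/(2·81), giving z² − 81z − 81·178·177 ≤ 0 and hence z ≤ (1/2)[81 + √(6561 + 4·2551986)] = (1/2)[81 + √10214505] ≈ (1/2)(81 + 3196.0139) = 1638.507.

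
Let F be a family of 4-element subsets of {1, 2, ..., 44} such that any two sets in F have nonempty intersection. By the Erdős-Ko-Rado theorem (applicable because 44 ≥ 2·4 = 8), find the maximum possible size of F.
max |F| = C(43, 3) = 12341

The Erdős-Ko-Rado theorem states: for n ≥ 2k, an intersecting family of k-subsets of an n-element set has size at most C(n − 1, k − 1), with equality for 'star' families {A ⊆ [n] : |A| = k, i ∈ A} (fix an element i). For n = 44, k = 4: C(43, 3) = 12341.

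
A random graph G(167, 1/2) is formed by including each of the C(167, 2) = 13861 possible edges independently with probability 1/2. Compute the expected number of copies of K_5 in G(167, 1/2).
E[# K_5] = C(167, 5) · (1/2)^C(5, 2) = 1018963693 / 2^10 ≈ 995081.731445

For each 5-subset S of vertices (there are C(167, 5) = 1018963693 such S), let X_S = 1 if S induces a K_5 (all C(5, 2) = 10 edges present). Then P(X_S = 1) = (1/2)^10 = 1/1024. By linearity of expectation, E[# K_5] = C(167, 5) · (1/2)^10 = 1018963693 / 1024 ≈ 995081.731445.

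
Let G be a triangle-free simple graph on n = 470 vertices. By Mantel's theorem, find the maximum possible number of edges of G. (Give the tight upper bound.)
ex(470, K_3) = ⌊470^2/4⌋ = 55225

Mantel (1907): a triangle-free graph on n vertices has at most ⌊n^2/4⌋ edges, with equality for the complete bipartite graph K_{⌊n/2⌋, ⌈n/2⌉}. For n = 470: ⌊470^2/4⌋ = ⌊220900/4⌋ = 55225. The extremal graph is K_{235, 235}, which has 235·235 = 55225 edges.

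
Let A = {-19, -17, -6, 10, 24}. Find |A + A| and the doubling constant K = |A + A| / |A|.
K = |A + A| / |A| = 15/5 = 3

Enumerate A + A = {a + b : a, b ∈ A}. With |A| = 5, there are |A|^2 = 25 ordered sum pairs; collecting distinct values, A + A = {-38, -36, -34, -25, -23, -12, -9, -7, 4, 5, 7, 18, 20, 34, 48}, so |A + A| = 15. Thus K = 15/5 = 3. For comparison, the minimum possible |A + A| over all 5-element sets is 2·5 − 1 = 9 (so min K = 9/5), attained only by arithmetic progressions.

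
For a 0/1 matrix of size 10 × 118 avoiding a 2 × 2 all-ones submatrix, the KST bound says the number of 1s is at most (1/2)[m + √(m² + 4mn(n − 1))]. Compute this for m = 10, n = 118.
z(10, 118; 2, 2) ≤ (1/2)[10 + √(10² + 4·10·118·117)] = (1/2)[10 + √552340] = 376.5979

Kővári–Sós–Turán: let r_1, ..., r_10 be the row sums and z = Σ r_i the total number of 1s. Each pair of columns can share at most one row with both entries 1 (else a 2×2 all-ones block appears), so Σ_i C(r_i, 2) ≤ C(118, 2) = 6903. By convexity Σ_i C(r_i, 2) ≥ 10·C(z/10, 2) = z(z − 10)/(2·10), giving z² − 10z − 10·118·117 ≤ 0 and hence z ≤ (1/2)[10 + √(100 + 4·138060)] = (1/2)[10 + √552340] ≈ (1/2)(10 + 743.1958) = 376.5979.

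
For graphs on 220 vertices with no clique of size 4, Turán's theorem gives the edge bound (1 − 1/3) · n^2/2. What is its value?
Turán density bound = (2/3) · 220^2/2 = 48400/3 ≈ 16133.3333

Turán's theorem: ex(n, K_{r+1}) is achieved by the complete r-partite Turán graph T(n, r) with parts as balanced as possible, and is at most (1 − 1/r) · n^2/2. For r = 3, n = 220: the density bound is (2/3) · 48400/2 = 48400/3 ≈ 16133.3333. The integer-valued extremum is e(T(220, 3)) = 16133, which is strictly less than the density bound 48400/3 since 3 ∤ 220 (the parts of T(220, 3) cannot all be equal).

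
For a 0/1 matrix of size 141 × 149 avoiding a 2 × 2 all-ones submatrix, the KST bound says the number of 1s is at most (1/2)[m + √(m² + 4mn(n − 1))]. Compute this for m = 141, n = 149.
z(141, 149; 2, 2) ≤ (1/2)[141 + √(141² + 4·141·149·148)] = (1/2)[141 + √12457209] = 1835.2386

Kővári–Sós–Turán: let r_1, ..., r_141 be the row sums and z = Σ r_i the total number of 1s. Each pair of columns can share at most one row with both entries 1 (else a 2×2 all-ones block appears), so Σ_i C(r_i, 2) ≤ C(149, 2) = 11026. By convexity Σ_i C(r_i, 2) ≥ 141·C(z/141, 2) = z(z − 141)/(2·141), giving z² − 141z − 141·149·148 ≤ 0 and hence z ≤ (1/2)[141 + √(19881 + 4·3109332)] = (1/2)[141 + √12457209] ≈ (1/2)(141 + 3529.4772) = 1835.2386.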